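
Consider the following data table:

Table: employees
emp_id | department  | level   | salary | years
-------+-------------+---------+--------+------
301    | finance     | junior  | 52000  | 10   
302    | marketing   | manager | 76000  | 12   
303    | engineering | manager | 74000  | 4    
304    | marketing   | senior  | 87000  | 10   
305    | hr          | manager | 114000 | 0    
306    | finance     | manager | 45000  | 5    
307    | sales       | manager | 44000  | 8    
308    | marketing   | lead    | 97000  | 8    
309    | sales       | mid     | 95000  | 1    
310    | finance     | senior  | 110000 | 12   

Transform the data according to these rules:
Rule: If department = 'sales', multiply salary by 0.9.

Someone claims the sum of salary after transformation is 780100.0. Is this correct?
Yes, the result is correct.

Step 1: Calculate the correct sum after transformation
Step 2: Apply multiplier 0.9 to records where department = 'sales'
Step 3: Correct result = 780100.0
Step 4: Claimed result = 780100.0
Step 5: 780100.0 = 780100.0 ✓
Conclusion: The claimed result is correct.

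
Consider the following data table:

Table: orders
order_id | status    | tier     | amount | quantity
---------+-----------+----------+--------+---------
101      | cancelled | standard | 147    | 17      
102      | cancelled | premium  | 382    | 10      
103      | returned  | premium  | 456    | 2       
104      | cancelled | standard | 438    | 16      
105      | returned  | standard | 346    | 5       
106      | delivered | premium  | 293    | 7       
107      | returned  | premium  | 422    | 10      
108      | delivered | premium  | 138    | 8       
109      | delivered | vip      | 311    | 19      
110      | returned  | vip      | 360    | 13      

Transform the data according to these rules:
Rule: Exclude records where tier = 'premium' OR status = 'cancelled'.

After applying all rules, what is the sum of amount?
1017

Step 1: Find records where tier = 'premium' OR status = 'cancelled'
Step 2: 7 records match, summing to 2276
Step 3: Original sum: 3293
Step 4: Remaining sum = 3293 - 2276 = 1017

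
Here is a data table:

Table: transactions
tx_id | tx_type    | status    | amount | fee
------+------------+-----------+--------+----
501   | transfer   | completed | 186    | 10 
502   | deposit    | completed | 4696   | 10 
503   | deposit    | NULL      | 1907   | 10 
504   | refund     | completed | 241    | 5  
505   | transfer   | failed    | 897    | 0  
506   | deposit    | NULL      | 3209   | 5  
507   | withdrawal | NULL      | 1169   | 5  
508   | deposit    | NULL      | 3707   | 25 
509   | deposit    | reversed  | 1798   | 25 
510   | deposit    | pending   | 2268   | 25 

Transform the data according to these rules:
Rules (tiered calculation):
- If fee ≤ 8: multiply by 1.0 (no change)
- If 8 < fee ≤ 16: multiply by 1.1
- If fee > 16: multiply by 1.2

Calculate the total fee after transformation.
138.0

Step 1: Tier 1 (fee ≤ 8): 4 records, sum = 15 × 1.0 = 15.0
Step 2: Tier 2 (8 < fee ≤ 16): 3 records, sum = 30 × 1.1 = 33.0
Step 3: Tier 3 (fee > 16): 3 records, sum = 75 × 1.2 = 90.0
Step 4: Final sum = 15.0 + 33.0 + 90.0 = 138.0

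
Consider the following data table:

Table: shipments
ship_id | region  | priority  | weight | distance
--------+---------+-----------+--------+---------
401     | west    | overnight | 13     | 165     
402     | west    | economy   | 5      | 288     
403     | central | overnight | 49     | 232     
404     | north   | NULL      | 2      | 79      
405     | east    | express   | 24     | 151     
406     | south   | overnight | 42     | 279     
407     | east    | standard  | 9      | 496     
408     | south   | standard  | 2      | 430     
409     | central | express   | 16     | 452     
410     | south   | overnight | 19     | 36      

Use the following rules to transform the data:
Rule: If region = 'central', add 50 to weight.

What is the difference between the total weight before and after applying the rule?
100

Step 1: Original sum of weight = 181
Step 2: 2 records have region = 'central'
Step 3: Each affected record changes by 50
Step 4: Total change = 2 × 50 = 100
Step 5: New sum = 181 + 100 = 281
Step 6: Difference = |281 - 181| = 100
        (Sum increased by 100)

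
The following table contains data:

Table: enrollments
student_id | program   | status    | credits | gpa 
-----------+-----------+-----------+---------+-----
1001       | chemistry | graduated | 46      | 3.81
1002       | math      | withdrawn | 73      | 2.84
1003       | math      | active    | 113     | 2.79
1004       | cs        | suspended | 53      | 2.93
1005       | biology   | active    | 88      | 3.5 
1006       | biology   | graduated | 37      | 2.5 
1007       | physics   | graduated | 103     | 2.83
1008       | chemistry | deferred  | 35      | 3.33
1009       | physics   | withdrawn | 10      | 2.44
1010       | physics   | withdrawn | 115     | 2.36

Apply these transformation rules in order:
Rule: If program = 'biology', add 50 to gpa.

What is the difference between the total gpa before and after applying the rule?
100.0

Step 1: Original sum of gpa = 29.33
Step 2: 2 records have program = 'biology'
Step 3: Each affected record changes by 50
Step 4: Total change = 2 × 50 = 100
Step 5: New sum = 29.33 + 100 = 129.33
Step 6: Difference = |129.33 - 29.33| = 100.0
        (Sum increased by 100.0)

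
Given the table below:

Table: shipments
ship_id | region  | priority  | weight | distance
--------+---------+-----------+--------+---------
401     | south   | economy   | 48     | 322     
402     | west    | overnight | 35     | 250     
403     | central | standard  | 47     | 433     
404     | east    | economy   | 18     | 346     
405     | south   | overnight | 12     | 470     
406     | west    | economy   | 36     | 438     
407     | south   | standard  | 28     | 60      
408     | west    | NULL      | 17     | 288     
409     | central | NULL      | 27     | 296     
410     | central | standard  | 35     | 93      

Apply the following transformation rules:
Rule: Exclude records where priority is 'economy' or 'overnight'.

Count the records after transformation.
5

Step 1: Count records to exclude
  - 3 (economy) + 2 (overnight) = 5 records
Step 2: Total records: 10
Step 3: Remaining = 10 - 5 = 5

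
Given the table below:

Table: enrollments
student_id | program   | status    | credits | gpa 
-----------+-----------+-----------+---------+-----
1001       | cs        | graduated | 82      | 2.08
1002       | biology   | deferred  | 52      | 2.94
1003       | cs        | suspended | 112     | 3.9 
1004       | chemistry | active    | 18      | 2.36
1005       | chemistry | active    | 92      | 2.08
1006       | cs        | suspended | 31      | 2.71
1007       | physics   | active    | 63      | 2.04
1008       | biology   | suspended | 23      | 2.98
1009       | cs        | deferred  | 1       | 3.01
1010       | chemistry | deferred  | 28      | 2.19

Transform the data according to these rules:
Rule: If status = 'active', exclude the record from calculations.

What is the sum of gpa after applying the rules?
19.81

Step 1: Identify records where status = 'active'
Step 2: The excluded records sum to 6.48
Step 3: Original total gpa = 26.29
Step 4: Remaining total = 26.29 - 6.48 = 19.81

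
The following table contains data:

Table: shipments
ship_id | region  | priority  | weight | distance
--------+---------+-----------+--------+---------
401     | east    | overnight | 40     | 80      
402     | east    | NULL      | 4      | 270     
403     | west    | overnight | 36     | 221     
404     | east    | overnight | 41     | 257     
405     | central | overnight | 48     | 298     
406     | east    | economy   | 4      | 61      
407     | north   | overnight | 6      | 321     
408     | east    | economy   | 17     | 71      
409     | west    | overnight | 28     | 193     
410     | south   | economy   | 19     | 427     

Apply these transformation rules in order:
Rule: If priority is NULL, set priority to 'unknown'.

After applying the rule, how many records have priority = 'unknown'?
1

Step 1: Count records where priority IS NULL
Step 2: Found 1 records with NULL priority
Step 3: These records will have priority set to 'unknown'
Step 4: Records already having priority = 'unknown': 0
Step 5: Answer: 1 + 0 = 1 records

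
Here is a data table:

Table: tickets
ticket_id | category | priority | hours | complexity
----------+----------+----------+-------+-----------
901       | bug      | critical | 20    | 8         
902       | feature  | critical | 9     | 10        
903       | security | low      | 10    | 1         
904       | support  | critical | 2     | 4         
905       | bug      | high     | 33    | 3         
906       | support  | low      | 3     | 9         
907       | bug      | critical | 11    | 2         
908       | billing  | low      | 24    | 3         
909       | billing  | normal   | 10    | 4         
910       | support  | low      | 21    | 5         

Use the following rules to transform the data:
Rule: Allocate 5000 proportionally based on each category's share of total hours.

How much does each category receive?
billing: 1188.81, bug: 2237.76, feature: 314.69, security: 349.65, support: 909.09

Step 1: Calculate total hours = 143
Step 2: Calculate each category's proportion:
  billing: 34/143 = 23.78% → 1188.81
  bug: 64/143 = 44.76% → 2237.76
  feature: 9/143 = 6.29% → 314.69
  security: 10/143 = 6.99% → 349.65
  support: 26/143 = 18.18% → 909.09
Step 3: Verify: sum of allocations ≈ 5000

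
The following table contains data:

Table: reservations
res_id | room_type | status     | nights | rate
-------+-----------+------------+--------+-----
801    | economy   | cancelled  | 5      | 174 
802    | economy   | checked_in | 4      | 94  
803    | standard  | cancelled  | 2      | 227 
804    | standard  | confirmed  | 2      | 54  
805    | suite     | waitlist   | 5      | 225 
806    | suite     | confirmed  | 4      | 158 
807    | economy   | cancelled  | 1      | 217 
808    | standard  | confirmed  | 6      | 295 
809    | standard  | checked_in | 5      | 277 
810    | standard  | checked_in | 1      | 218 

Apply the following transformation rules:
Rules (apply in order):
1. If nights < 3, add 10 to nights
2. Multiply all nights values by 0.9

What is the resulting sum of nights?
67.5

Step 1: Apply Rule 1 - Add 10 to records with nights < 3
  - 4 records affected: 6 + (4 × 10) = 46
  - Unaffected records: 29
  - Sum after Rule 1: 75
Step 2: Apply Rule 2 - Multiply all by 0.9
  - 75 × 0.9 = 67.5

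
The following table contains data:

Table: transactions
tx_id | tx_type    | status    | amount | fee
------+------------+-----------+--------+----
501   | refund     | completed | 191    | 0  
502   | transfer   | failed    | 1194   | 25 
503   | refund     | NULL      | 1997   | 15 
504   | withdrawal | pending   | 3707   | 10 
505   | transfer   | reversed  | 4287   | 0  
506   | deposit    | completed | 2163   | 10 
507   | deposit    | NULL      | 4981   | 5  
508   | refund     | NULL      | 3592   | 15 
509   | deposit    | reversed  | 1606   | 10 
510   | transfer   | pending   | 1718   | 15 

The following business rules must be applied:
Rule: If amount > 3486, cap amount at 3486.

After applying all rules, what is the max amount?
3486

Step 1: Original maximum amount = 4981
Step 2: Apply cap at 3486
Step 3: 4 records had amount > 3486 and were capped
Step 4: Maximum after transformation = 3486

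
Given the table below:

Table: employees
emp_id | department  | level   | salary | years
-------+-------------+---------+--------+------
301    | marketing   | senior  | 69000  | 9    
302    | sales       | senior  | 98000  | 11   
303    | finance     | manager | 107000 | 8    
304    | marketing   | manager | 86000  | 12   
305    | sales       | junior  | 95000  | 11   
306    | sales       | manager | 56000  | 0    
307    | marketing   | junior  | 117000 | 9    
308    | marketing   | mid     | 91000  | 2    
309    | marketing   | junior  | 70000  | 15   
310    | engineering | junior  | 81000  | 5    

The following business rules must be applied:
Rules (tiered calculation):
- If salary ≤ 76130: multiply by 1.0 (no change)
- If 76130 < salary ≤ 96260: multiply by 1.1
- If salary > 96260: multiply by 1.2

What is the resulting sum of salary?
969700.0

Step 1: Tier 1 (salary ≤ 76130): 3 records, sum = 195000 × 1.0 = 195000.0
Step 2: Tier 2 (76130 < salary ≤ 96260): 4 records, sum = 353000 × 1.1 = 388300.0
Step 3: Tier 3 (salary > 96260): 3 records, sum = 322000 × 1.2 = 386400.0
Step 4: Final sum = 195000.0 + 388300.0 + 386400.0 = 969700.0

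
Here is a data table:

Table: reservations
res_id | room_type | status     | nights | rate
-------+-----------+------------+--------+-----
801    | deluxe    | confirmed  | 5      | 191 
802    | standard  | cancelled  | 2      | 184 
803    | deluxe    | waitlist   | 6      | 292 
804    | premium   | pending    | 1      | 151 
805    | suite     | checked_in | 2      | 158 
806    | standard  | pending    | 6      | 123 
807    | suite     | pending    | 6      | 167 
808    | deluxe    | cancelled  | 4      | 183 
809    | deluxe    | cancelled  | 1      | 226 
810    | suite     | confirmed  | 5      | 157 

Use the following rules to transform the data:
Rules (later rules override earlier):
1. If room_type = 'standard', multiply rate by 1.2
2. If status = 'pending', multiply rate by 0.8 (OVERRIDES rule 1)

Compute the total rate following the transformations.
1780.6

Step 1: Rule 2 takes priority for records with status = 'pending'
  - 3 records: 441 × 0.8 = 352.8
Step 2: Rule 1 applies to remaining records with room_type = 'standard'
  - 1 records: 184 × 1.2 = 220.8
Step 3: Other records unchanged: 1207
Step 4: Final sum = 352.8 + 220.8 + 1207 = 1780.6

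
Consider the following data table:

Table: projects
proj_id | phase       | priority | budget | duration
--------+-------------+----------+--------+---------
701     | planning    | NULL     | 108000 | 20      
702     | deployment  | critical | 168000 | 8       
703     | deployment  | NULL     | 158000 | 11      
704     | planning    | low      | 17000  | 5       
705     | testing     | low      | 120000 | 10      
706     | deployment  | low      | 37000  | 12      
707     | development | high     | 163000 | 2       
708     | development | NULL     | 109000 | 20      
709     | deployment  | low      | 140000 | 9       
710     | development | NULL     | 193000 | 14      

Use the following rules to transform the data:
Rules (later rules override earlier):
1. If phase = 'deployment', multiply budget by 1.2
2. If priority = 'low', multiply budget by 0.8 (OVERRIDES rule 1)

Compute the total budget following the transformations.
1215400.0

Step 1: Rule 2 takes priority for records with priority = 'low'
  - 4 records: 314000 × 0.8 = 251200.0
Step 2: Rule 1 applies to remaining records with phase = 'deployment'
  - 2 records: 326000 × 1.2 = 391200.0
Step 3: Other records unchanged: 573000
Step 4: Final sum = 251200.0 + 391200.0 + 573000 = 1215400.0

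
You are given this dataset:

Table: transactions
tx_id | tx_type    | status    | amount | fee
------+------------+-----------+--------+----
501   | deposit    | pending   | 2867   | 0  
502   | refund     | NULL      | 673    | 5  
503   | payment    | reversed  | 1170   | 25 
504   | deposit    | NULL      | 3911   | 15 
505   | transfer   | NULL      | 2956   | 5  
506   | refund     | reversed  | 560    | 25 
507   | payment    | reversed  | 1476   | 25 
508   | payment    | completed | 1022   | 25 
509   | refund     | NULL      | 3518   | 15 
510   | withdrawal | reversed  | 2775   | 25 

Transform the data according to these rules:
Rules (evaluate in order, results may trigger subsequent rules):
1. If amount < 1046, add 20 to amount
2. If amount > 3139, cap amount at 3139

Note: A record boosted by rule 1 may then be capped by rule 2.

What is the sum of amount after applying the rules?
19837

Step 1: Apply rule 1 to records with amount < 1046
  - 3 records get bonus of 20
  - Of these, 0 records then exceed 3139 and get capped
Step 2: Apply rule 2 to records with amount > 3139
  - 2 records (original) are capped
Step 3: Calculate final sum = 19837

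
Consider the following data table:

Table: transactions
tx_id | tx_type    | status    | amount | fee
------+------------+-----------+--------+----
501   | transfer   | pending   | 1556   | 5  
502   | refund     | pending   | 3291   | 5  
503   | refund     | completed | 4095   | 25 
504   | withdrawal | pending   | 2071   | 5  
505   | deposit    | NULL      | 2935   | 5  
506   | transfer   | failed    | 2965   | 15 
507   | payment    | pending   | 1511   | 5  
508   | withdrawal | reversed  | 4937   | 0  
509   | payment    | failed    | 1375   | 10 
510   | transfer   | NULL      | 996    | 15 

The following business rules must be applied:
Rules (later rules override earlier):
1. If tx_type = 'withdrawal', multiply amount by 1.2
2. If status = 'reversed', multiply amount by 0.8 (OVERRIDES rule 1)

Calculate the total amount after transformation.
25158.8

Step 1: Rule 2 takes priority for records with status = 'reversed'
  - 1 records: 4937 × 0.8 = 3949.6
Step 2: Rule 1 applies to remaining records with tx_type = 'withdrawal'
  - 1 records: 2071 × 1.2 = 2485.2
Step 3: Other records unchanged: 18724
Step 4: Final sum = 3949.6 + 2485.2 + 18724 = 25158.8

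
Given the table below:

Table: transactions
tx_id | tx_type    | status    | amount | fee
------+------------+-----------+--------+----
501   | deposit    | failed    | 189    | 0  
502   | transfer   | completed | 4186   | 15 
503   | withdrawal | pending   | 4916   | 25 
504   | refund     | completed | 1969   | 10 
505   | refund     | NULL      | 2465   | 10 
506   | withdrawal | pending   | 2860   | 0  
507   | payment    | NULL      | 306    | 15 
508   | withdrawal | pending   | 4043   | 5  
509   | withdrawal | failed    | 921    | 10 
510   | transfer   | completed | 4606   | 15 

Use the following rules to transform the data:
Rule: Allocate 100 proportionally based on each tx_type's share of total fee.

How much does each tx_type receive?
deposit: 0.0, payment: 14.29, refund: 19.05, transfer: 28.57, withdrawal: 38.1

Step 1: Calculate total fee = 105
Step 2: Calculate each tx_type's proportion:
  deposit: 0/105 = 0.00% → 0.0
  payment: 15/105 = 14.29% → 14.29
  refund: 20/105 = 19.05% → 19.05
  transfer: 30/105 = 28.57% → 28.57
  withdrawal: 40/105 = 38.10% → 38.1
Step 3: Verify: sum of allocations ≈ 100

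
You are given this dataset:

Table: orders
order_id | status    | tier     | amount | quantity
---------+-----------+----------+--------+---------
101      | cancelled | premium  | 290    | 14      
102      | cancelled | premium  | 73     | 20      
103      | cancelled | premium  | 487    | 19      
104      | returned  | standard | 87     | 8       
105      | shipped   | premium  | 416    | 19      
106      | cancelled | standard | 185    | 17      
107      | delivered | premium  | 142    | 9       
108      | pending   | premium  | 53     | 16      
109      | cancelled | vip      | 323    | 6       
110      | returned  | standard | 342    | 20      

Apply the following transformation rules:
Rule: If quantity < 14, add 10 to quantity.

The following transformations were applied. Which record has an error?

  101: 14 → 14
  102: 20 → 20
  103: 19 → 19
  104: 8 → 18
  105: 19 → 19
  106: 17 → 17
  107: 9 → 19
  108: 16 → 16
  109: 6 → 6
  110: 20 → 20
Record 109 has an error. The correct transformed value should be 16, not 6.

Step 1: Check each record against the rule
Step 2: Record 109 has quantity = 6
Step 3: Since 6 < 14, the bonus should have been applied
Step 4: Correct value = 16, but claimed value = 6
Conclusion: Record 109 has the error.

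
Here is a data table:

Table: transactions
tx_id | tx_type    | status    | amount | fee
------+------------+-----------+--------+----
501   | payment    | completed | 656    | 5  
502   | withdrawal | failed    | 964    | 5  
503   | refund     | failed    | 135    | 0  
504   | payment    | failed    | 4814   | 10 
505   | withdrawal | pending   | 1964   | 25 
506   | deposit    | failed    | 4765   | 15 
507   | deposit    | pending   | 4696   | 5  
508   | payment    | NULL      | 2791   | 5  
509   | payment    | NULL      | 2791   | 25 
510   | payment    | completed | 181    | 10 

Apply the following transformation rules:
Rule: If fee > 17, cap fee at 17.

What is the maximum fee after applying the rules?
17

Step 1: Original maximum fee = 25
Step 2: Apply cap at 17
Step 3: 2 records had fee > 17 and were capped
Step 4: Maximum after transformation = 17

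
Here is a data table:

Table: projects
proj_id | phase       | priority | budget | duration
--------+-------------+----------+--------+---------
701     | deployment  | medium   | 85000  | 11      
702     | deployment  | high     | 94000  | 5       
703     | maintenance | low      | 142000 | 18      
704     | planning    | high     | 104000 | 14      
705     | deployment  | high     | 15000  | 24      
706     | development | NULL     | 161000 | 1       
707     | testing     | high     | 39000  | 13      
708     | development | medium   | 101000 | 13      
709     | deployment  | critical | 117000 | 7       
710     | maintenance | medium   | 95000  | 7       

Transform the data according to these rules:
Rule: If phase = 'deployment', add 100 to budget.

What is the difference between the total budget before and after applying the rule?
400

Step 1: Original sum of budget = 953000
Step 2: 4 records have phase = 'deployment'
Step 3: Each affected record changes by 100
Step 4: Total change = 4 × 100 = 400
Step 5: New sum = 953000 + 400 = 953400
Step 6: Difference = |953400 - 953000| = 400
        (Sum increased by 400)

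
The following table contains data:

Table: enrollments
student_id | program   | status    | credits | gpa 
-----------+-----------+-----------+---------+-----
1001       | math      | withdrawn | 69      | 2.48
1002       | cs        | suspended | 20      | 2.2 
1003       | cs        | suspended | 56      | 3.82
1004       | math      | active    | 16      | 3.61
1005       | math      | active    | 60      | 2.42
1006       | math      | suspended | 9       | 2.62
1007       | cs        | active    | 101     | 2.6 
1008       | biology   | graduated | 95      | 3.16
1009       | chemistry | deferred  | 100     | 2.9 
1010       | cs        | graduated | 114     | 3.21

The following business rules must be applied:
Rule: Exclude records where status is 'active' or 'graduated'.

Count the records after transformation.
5

Step 1: Count records to exclude
  - 3 (active) + 2 (graduated) = 5 records
Step 2: Total records: 10
Step 3: Remaining = 10 - 5 = 5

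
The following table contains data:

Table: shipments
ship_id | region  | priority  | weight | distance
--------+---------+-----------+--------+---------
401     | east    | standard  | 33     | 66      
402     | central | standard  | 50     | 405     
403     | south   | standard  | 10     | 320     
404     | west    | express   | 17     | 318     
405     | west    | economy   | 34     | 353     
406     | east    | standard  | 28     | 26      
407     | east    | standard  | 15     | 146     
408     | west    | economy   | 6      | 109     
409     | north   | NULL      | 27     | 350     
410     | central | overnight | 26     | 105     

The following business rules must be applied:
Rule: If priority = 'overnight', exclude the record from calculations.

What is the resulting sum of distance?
2093

Step 1: Identify records where priority = 'overnight'
Step 2: The excluded records sum to 105
Step 3: Original total distance = 2198
Step 4: Remaining total = 2198 - 105 = 2093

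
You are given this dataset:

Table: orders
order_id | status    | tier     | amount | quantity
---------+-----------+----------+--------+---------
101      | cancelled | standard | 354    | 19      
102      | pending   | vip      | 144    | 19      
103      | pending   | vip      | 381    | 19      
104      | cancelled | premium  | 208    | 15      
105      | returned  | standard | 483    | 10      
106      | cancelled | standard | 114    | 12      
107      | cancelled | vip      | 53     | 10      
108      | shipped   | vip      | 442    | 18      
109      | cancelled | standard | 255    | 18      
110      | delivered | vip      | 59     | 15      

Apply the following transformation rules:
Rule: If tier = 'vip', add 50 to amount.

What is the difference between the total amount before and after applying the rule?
250

Step 1: Original sum of amount = 2493
Step 2: 5 records have tier = 'vip'
Step 3: Each affected record changes by 50
Step 4: Total change = 5 × 50 = 250
Step 5: New sum = 2493 + 250 = 2743
Step 6: Difference = |2743 - 2493| = 250
        (Sum increased by 250)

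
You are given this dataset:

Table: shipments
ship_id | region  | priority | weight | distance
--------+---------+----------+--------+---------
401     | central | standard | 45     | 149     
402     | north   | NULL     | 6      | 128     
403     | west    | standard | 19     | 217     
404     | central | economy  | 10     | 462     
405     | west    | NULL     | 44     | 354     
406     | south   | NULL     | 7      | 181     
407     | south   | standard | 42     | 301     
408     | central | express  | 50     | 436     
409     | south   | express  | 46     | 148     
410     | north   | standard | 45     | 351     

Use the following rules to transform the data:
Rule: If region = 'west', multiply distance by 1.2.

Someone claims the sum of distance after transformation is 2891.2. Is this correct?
No, the correct result is 2841.2.

Step 1: Calculate the correct sum after transformation
Step 2: Apply multiplier 1.2 to records where region = 'west'
Step 3: Correct result = 2841.2
Step 4: Claimed result = 2891.2
Step 5: 2841.2 ≠ 2891.2
Conclusion: The claimed result is incorrect. The correct answer is 2841.2.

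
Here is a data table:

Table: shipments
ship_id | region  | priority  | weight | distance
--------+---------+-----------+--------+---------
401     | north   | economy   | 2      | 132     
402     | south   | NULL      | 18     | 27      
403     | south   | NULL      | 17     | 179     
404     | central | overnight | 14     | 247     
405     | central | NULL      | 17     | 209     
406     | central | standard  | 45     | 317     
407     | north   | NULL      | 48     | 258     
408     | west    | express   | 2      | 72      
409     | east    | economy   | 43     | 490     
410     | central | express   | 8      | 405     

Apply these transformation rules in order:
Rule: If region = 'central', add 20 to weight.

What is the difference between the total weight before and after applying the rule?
80

Step 1: Original sum of weight = 214
Step 2: 4 records have region = 'central'
Step 3: Each affected record changes by 20
Step 4: Total change = 4 × 20 = 80
Step 5: New sum = 214 + 80 = 294
Step 6: Difference = |294 - 214| = 80
        (Sum increased by 80)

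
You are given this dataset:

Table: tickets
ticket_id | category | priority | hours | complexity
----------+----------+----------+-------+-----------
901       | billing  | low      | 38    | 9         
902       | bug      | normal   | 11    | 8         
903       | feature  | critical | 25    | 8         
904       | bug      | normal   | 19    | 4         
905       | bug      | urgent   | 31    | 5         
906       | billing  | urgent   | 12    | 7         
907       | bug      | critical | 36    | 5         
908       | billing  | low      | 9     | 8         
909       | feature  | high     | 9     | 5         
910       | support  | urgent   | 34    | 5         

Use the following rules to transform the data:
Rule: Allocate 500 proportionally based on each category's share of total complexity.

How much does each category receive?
billing: 187.5, bug: 171.88, feature: 101.56, support: 39.06

Step 1: Calculate total complexity = 64
Step 2: Calculate each category's proportion:
  billing: 24/64 = 37.50% → 187.5
  bug: 22/64 = 34.38% → 171.88
  feature: 13/64 = 20.31% → 101.56
  support: 5/64 = 7.81% → 39.06
Step 3: Verify: sum of allocations ≈ 500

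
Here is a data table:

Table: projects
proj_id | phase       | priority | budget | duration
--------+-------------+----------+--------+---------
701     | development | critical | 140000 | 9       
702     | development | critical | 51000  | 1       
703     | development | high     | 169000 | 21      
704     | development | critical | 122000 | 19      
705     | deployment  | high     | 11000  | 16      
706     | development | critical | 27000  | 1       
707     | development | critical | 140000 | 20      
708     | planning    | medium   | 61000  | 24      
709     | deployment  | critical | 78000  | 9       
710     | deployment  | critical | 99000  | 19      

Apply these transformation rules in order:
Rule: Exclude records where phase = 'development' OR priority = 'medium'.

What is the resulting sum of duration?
44

Step 1: Find records where phase = 'development' OR priority = 'medium'
Step 2: 7 records match, summing to 95
Step 3: Original sum: 139
Step 4: Remaining sum = 139 - 95 = 44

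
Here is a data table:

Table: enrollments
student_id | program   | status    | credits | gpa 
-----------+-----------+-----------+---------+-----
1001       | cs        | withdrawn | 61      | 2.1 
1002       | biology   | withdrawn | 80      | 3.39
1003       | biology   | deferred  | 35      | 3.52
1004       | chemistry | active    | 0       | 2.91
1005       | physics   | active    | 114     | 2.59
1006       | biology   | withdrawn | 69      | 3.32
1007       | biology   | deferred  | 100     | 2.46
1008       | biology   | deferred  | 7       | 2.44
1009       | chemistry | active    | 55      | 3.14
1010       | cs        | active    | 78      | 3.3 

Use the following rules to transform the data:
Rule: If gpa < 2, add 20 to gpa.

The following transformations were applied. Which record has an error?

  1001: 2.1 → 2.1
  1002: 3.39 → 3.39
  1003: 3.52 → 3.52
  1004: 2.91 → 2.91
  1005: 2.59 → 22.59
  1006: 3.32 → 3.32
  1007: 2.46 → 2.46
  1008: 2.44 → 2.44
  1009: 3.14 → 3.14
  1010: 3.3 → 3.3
Record 1005 has an error. The correct transformed value should be 2.59, not 22.59.

Step 1: Check each record against the rule
Step 2: Record 1005 has gpa = 2.59
Step 3: Since 2.59 >= 2, the bonus should not have been applied
Step 4: Correct value = 2.59, but claimed value = 22.59
Conclusion: Record 1005 has the error.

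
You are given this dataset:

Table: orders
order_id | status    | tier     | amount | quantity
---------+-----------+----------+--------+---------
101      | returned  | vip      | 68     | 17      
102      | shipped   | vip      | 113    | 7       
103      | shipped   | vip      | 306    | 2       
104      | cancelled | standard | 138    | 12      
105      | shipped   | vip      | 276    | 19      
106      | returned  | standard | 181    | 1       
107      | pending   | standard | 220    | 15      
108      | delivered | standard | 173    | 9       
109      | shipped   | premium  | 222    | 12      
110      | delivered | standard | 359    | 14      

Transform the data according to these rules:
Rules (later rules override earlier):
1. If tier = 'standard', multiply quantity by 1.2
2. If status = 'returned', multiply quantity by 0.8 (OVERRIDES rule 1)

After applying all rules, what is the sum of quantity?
114.4

Step 1: Rule 2 takes priority for records with status = 'returned'
  - 2 records: 18 × 0.8 = 14.4
Step 2: Rule 1 applies to remaining records with tier = 'standard'
  - 4 records: 50 × 1.2 = 60.0
Step 3: Other records unchanged: 40
Step 4: Final sum = 14.4 + 60.0 + 40 = 114.4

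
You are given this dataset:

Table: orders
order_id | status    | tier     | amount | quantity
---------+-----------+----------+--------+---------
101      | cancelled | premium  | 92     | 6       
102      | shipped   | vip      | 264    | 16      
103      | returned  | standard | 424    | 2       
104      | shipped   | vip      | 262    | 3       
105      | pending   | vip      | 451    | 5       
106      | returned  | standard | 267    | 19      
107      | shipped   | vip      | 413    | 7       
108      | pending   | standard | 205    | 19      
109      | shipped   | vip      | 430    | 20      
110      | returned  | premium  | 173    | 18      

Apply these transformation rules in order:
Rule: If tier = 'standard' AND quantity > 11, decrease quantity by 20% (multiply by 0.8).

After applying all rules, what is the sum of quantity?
107.4

Step 1: Find records where tier = 'standard' AND quantity > 11
Step 2: 2 records match, summing to 38
Step 3: After multiplier: 38 × 0.8 = 30.4
Step 4: Unaffected records sum: 77
Step 5: Final sum = 30.4 + 77 = 107.4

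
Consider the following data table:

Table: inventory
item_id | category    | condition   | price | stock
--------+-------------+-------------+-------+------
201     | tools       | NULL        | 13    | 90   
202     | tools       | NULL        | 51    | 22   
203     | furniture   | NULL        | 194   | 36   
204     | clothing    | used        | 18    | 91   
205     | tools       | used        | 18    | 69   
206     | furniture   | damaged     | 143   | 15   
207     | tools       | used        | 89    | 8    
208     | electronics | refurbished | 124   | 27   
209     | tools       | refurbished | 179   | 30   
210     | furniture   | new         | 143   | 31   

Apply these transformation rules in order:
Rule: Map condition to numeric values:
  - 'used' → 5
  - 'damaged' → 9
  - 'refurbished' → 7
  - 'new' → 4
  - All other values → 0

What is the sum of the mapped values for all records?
42

Step 1: Apply mapping to each record
Step 2: Count by status:
  'used': 3 records × 5 = 15
  'damaged': 1 records × 9 = 9
  'refurbished': 2 records × 7 = 14
  'new': 1 records × 4 = 4
Step 3: Sum all mapped values = 42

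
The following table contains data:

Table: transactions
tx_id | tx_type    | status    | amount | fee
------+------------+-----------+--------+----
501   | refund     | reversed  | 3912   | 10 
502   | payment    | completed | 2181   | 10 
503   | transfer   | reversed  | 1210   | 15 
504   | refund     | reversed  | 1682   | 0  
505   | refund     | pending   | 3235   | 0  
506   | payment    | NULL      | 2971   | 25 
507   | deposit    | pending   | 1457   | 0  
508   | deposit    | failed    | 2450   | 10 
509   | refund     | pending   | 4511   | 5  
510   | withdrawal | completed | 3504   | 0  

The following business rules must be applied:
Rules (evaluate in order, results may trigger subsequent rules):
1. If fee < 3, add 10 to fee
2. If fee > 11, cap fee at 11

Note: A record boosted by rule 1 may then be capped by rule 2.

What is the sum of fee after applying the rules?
97

Step 1: Apply rule 1 to records with fee < 3
  - 4 records get bonus of 10
  - Of these, 0 records then exceed 11 and get capped
Step 2: Apply rule 2 to records with fee > 11
  - 2 records (original) are capped
Step 3: Calculate final sum = 97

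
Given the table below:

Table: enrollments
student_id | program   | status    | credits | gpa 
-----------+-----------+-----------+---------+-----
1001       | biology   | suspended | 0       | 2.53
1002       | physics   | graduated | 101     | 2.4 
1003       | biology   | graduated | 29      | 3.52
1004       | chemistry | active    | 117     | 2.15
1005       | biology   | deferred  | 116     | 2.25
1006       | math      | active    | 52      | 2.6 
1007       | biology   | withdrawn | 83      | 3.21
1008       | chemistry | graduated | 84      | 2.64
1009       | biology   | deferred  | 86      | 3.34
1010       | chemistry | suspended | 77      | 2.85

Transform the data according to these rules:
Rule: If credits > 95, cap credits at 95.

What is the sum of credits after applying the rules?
696

Step 1: 3 records have credits > 95
Step 2: These records originally summed to 334
Step 3: After capping: 3 × 95 = 285
Step 4: Unaffected records sum: 411
Step 5: Final sum = 285 + 411 = 696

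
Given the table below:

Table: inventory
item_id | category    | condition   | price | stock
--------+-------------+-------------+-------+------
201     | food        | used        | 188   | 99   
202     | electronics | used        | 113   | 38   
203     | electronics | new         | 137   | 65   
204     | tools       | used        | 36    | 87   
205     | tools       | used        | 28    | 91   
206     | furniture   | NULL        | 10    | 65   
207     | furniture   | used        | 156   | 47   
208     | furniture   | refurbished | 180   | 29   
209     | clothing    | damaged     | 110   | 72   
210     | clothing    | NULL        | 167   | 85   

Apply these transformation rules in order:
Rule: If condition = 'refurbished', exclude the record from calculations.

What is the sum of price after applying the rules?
945

Step 1: Identify records where condition = 'refurbished'
Step 2: The excluded records sum to 180
Step 3: Original total price = 1125
Step 4: Remaining total = 1125 - 180 = 945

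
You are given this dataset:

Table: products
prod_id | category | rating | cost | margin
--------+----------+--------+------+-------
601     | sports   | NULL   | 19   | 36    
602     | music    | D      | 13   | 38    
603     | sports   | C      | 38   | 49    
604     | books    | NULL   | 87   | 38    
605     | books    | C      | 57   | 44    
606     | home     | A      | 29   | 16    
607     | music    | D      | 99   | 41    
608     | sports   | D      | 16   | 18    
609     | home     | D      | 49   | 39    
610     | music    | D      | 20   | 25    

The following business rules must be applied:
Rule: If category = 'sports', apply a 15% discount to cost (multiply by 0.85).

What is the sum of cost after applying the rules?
416.05

Step 1: Records with category = 'sports' have total cost = 73
Step 2: Apply multiplier: 73 × 0.85 = 62.05
Step 3: Other records total: 354
Step 4: Final sum = 62.05 + 354 = 416.05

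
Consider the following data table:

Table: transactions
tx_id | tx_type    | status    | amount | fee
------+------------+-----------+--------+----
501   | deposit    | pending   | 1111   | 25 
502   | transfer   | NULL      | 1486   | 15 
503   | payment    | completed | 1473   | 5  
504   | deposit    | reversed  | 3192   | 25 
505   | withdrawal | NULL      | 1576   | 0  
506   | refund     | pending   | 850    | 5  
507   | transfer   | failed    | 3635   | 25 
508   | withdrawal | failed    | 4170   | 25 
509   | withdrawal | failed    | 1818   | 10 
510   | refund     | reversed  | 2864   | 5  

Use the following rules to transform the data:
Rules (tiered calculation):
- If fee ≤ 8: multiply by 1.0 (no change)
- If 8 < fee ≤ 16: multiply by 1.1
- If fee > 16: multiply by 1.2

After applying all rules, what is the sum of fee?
162.5

Step 1: Tier 1 (fee ≤ 8): 4 records, sum = 15 × 1.0 = 15.0
Step 2: Tier 2 (8 < fee ≤ 16): 2 records, sum = 25 × 1.1 = 27.5
Step 3: Tier 3 (fee > 16): 4 records, sum = 100 × 1.2 = 120.0
Step 4: Final sum = 15.0 + 27.5 + 120.0 = 162.5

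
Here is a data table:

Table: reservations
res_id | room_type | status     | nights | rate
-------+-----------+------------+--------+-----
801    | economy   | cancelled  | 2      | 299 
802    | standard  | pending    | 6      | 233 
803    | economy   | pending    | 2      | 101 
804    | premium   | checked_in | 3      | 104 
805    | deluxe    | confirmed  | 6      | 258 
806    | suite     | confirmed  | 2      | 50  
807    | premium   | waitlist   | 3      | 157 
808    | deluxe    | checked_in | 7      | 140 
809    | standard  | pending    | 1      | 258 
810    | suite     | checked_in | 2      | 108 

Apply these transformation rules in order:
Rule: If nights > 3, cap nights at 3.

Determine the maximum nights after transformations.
3

Step 1: Original maximum nights = 7
Step 2: Apply cap at 3
Step 3: 3 records had nights > 3 and were capped
Step 4: Maximum after transformation = 3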